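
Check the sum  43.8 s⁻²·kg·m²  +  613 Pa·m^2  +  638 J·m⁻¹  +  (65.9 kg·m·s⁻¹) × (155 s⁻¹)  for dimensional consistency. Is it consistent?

Dimensions:
  43.8 s⁻²·kg·m²:  kg·m²·s⁻²
  613 Pa·m^2:  Pa·m² = N·m⁻²·m² = kg·m·s⁻²
  638 J·m⁻¹:  J·m⁻¹ = N·m·m⁻¹ = kg·m·s⁻²
  (65.9 kg·m·s⁻¹) × (155 s⁻¹):  [kg·m·s⁻¹] · [s⁻¹] = kg·m·s⁻²
The terms do not share a single dimension (kg·m²·s⁻² vs kg·m·s⁻²).

No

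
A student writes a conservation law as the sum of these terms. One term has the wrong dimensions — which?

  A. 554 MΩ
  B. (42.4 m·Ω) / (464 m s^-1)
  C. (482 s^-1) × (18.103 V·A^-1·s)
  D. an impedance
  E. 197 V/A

Expand each in SI base units:
  A. Ω = V·A⁻¹ = kg·m²·s⁻³·A⁻²
  B. [kg·m³·s⁻³·A⁻²] / [m·s⁻¹] = kg·m²·s⁻²·A⁻²
  C. [s⁻¹] · [kg·m²·s⁻²·A⁻²] = kg·m²·s⁻³·A⁻²
  D. [impedance] = kg·m²·s⁻³·A⁻²
  E. V·A⁻¹ = J·C⁻¹·A⁻¹ = kg·m²·s⁻³·A⁻²
All reduce to kg·m²·s⁻³·A⁻² except B., which is kg·m²·s⁻²·A⁻².

B.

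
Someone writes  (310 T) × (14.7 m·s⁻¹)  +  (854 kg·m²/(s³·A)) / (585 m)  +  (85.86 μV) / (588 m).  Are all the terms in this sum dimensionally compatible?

Work out the base dimensions of each:
  (310 T) × (14.7 m·s⁻¹):  [kg·s⁻²·A⁻¹] · [m·s⁻¹] = kg·m·s⁻³·A⁻¹
  (854 kg·m²/(s³·A)) / (585 m):  [kg·m²·s⁻³·A⁻¹] / [m] = kg·m·s⁻³·A⁻¹
  (85.86 μV) / (588 m):  [kg·m²·s⁻³·A⁻¹] / [m] = kg·m·s⁻³·A⁻¹
Every term reduces to kg·m·s⁻³·A⁻¹.

Yes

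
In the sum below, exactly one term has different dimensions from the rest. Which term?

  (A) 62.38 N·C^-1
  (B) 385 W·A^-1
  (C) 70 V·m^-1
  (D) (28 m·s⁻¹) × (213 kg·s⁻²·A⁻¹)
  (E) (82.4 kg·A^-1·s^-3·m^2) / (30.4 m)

(B)

Expand each in SI base units:
  (A) N·C⁻¹ = kg·m·s⁻²·(s·A)⁻¹ = kg·m·s⁻³·A⁻¹
  (B) W·A⁻¹ = J·s⁻¹·A⁻¹ = kg·m²·s⁻³·A⁻¹
  (C) V·m⁻¹ = J·C⁻¹·m⁻¹ = kg·m·s⁻³·A⁻¹
  (D) [m·s⁻¹] · [kg·s⁻²·A⁻¹] = kg·m·s⁻³·A⁻¹
  (E) [kg·m²·s⁻³·A⁻¹] / [m] = kg·m·s⁻³·A⁻¹
All reduce to kg·m·s⁻³·A⁻¹ except (B), which is kg·m²·s⁻³·A⁻¹.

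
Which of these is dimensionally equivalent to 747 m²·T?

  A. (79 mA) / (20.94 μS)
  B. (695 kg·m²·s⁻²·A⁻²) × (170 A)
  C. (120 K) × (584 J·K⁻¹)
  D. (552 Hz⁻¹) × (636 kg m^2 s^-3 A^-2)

Reference: T·m² = Wb·m⁻²·m² = kg·m²·s⁻²·A⁻¹.
Each option:
  A. [A] / [kg⁻¹·m⁻²·s³·A²] = kg·m²·s⁻³·A⁻¹
  B. [kg·m²·s⁻²·A⁻²] · [A] = kg·m²·s⁻²·A⁻¹  ← same
  C. [K] · [kg·m²·s⁻²·K⁻¹] = kg·m²·s⁻²
  D. [s] · [kg·m²·s⁻³·A⁻²] = kg·m²·s⁻²·A⁻²
Only B. matches kg·m²·s⁻²·A⁻¹.

B.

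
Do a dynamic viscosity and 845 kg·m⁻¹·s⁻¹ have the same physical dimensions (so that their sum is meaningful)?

Dimensions:
  a dynamic viscosity:  [dynamic viscosity] = kg·m⁻¹·s⁻¹
  845 kg·m⁻¹·s⁻¹:  kg·m⁻¹·s⁻¹
Both are kg·m⁻¹·s⁻¹, so they have the same dimensions and can be added.

Yes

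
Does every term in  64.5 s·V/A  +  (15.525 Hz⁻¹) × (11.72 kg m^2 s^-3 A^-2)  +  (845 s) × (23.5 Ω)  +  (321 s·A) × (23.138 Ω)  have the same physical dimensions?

Expand each in SI base units:
  64.5 s·V/A:  V·s·A⁻¹ = J·C⁻¹·s·A⁻¹ = kg·m²·s⁻²·A⁻²
  (15.525 Hz⁻¹) × (11.72 kg m^2 s^-3 A^-2):  [s] · [kg·m²·s⁻³·A⁻²] = kg·m²·s⁻²·A⁻²
  (845 s) × (23.5 Ω):  [s] · [kg·m²·s⁻³·A⁻²] = kg·m²·s⁻²·A⁻²
  (321 s·A) × (23.138 Ω):  [s·A] · [kg·m²·s⁻³·A⁻²] = kg·m²·s⁻²·A⁻¹
The terms do not share a single dimension (kg·m²·s⁻²·A⁻² vs kg·m²·s⁻²·A⁻¹).

No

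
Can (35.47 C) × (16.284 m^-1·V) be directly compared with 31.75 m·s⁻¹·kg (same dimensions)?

No

Expand each in SI base units:
  (35.47 C) × (16.284 m^-1·V):  [s·A] · [kg·m·s⁻³·A⁻¹] = kg·m·s⁻²
  31.75 m·s⁻¹·kg:  kg·m·s⁻¹
kg·m·s⁻² ≠ kg·m·s⁻¹, so they cannot be added.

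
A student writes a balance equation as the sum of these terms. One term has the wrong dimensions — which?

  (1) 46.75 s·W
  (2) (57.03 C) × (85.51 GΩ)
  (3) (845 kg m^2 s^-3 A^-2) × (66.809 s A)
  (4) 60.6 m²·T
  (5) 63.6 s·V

Expand each in SI base units:
  (1) W·s = J·s⁻¹·s = kg·m²·s⁻²
  (2) [s·A] · [kg·m²·s⁻³·A⁻²] = kg·m²·s⁻²·A⁻¹
  (3) [kg·m²·s⁻³·A⁻²] · [s·A] = kg·m²·s⁻²·A⁻¹
  (4) T·m² = Wb·m⁻²·m² = kg·m²·s⁻²·A⁻¹
  (5) V·s = J·C⁻¹·s = kg·m²·s⁻²·A⁻¹
All reduce to kg·m²·s⁻²·A⁻¹ except (1), which is kg·m²·s⁻².

(1)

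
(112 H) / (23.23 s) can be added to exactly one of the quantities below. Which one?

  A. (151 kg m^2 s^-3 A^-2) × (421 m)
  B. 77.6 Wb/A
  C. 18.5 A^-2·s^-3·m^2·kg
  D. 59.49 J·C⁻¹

Reference: [kg·m²·s⁻²·A⁻²] / [s] = kg·m²·s⁻³·A⁻².
Each option:
  A. [kg·m²·s⁻³·A⁻²] · [m] = kg·m³·s⁻³·A⁻²
  B. Wb·A⁻¹ = V·s·A⁻¹ = kg·m²·s⁻²·A⁻²
  C. kg·m²·s⁻³·A⁻²  ← same
  D. J·C⁻¹ = N·m·(s·A)⁻¹ = kg·m²·s⁻³·A⁻¹
Only C. matches kg·m²·s⁻³·A⁻².

C.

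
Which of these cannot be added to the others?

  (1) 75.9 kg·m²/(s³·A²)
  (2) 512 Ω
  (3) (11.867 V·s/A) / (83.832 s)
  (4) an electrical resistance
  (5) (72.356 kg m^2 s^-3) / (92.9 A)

(5)

Dimensions:
  (1) kg·m²·s⁻³·A⁻²
  (2) Ω = V·A⁻¹ = kg·m²·s⁻³·A⁻²
  (3) [kg·m²·s⁻²·A⁻²] / [s] = kg·m²·s⁻³·A⁻²
  (4) [electrical resistance] = kg·m²·s⁻³·A⁻²
  (5) [kg·m²·s⁻³] / [A] = kg·m²·s⁻³·A⁻¹
All reduce to kg·m²·s⁻³·A⁻² except (5), which is kg·m²·s⁻³·A⁻¹.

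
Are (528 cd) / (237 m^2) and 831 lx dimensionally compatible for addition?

Work out the base dimensions of each:
  (528 cd) / (237 m^2):  [cd] / [m²] = m⁻²·cd
  831 lx:  lx = lm·m⁻² = m⁻²·cd
Both are m⁻²·cd, so they have the same dimensions and can be added.

Yes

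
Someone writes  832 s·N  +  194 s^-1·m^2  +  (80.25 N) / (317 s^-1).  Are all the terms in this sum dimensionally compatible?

In SI base units:
  832 s·N:  N·s = kg·m·s⁻²·s = kg·m·s⁻¹
  194 s^-1·m^2:  m²·s⁻¹
  (80.25 N) / (317 s^-1):  [kg·m·s⁻²] / [s⁻¹] = kg·m·s⁻¹
The terms do not share a single dimension (kg·m·s⁻¹ vs m²·s⁻¹).

No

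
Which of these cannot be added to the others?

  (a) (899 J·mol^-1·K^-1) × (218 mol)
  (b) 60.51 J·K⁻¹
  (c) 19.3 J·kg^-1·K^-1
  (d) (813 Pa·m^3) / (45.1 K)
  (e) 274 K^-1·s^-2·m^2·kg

(c)

In SI base units:
  (a) [kg·m²·s⁻²·K⁻¹·mol⁻¹] · [mol] = kg·m²·s⁻²·K⁻¹
  (b) J·K⁻¹ = N·m·K⁻¹ = kg·m²·s⁻²·K⁻¹
  (c) J·kg⁻¹·K⁻¹ = N·m·kg⁻¹·K⁻¹ = m²·s⁻²·K⁻¹
  (d) [kg·m²·s⁻²] / [K] = kg·m²·s⁻²·K⁻¹
  (e) kg·m²·s⁻²·K⁻¹
All reduce to kg·m²·s⁻²·K⁻¹ except (c), which is m²·s⁻²·K⁻¹.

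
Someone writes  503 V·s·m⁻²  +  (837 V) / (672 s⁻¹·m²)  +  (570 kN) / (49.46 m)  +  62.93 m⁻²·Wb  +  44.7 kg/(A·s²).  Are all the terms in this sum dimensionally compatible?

Expand each in SI base units:
  503 V·s·m⁻²:  V·s·m⁻² = J·C⁻¹·s·m⁻² = kg·s⁻²·A⁻¹
  (837 V) / (672 s⁻¹·m²):  [kg·m²·s⁻³·A⁻¹] / [m²·s⁻¹] = kg·s⁻²·A⁻¹
  (570 kN) / (49.46 m):  [kg·m·s⁻²] / [m] = kg·s⁻²
  62.93 m⁻²·Wb:  Wb·m⁻² = V·s·m⁻² = kg·s⁻²·A⁻¹
  44.7 kg/(A·s²):  kg·s⁻²·A⁻¹
The terms do not share a single dimension (kg·s⁻² vs kg·s⁻²·A⁻¹).

No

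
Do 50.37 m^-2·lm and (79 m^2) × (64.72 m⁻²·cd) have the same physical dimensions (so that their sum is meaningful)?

No

Reduce each to base SI dimensions:
  50.37 m^-2·lm:  lm·m⁻² = cd·m⁻² = m⁻²·cd
  (79 m^2) × (64.72 m⁻²·cd):  [m²] · [m⁻²·cd] = cd
m⁻²·cd ≠ cd, so they cannot be added.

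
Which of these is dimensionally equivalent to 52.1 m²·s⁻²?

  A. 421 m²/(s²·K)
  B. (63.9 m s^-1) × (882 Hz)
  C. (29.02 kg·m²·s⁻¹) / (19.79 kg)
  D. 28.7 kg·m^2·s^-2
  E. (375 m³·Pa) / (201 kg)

Reference: m²·s⁻².
Each option:
  A. m²·s⁻²·K⁻¹
  B. [m·s⁻¹] · [s⁻¹] = m·s⁻²
  C. [kg·m²·s⁻¹] / [kg] = m²·s⁻¹
  D. kg·m²·s⁻²
  E. [kg·m²·s⁻²] / [kg] = m²·s⁻²  ← same
Only E. matches m²·s⁻².

E.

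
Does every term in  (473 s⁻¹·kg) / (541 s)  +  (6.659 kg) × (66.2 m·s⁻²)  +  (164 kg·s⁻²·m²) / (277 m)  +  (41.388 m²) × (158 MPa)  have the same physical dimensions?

In SI base units:
  (473 s⁻¹·kg) / (541 s):  [kg·s⁻¹] / [s] = kg·s⁻²
  (6.659 kg) × (66.2 m·s⁻²):  [kg] · [m·s⁻²] = kg·m·s⁻²
  (164 kg·s⁻²·m²) / (277 m):  [kg·m²·s⁻²] / [m] = kg·m·s⁻²
  (41.388 m²) × (158 MPa):  [m²] · [kg·m⁻¹·s⁻²] = kg·m·s⁻²
The terms do not share a single dimension (kg·m·s⁻² vs kg·s⁻²).

No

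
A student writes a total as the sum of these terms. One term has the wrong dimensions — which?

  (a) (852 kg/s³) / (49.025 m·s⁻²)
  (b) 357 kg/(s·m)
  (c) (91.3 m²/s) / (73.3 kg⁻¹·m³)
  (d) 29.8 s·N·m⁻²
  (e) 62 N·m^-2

In SI base units:
  (a) [kg·s⁻³] / [m·s⁻²] = kg·m⁻¹·s⁻¹
  (b) kg·m⁻¹·s⁻¹
  (c) [m²·s⁻¹] / [kg⁻¹·m³] = kg·m⁻¹·s⁻¹
  (d) N·s·m⁻² = kg·m·s⁻²·s·m⁻² = kg·m⁻¹·s⁻¹
  (e) N·m⁻² = kg·m·s⁻²·m⁻² = kg·m⁻¹·s⁻²
All reduce to kg·m⁻¹·s⁻¹ except (e), which is kg·m⁻¹·s⁻².

(e)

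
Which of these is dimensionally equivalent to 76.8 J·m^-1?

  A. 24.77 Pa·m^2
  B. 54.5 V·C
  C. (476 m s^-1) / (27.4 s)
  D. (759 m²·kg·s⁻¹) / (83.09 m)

Reference: J·m⁻¹ = N·m·m⁻¹ = kg·m·s⁻².
Each option:
  A. Pa·m² = N·m⁻²·m² = kg·m·s⁻²  ← same
  B. C·V = s·A·J·C⁻¹ = kg·m²·s⁻²
  C. [m·s⁻¹] / [s] = m·s⁻²
  D. [kg·m²·s⁻¹] / [m] = kg·m·s⁻¹
Only A. matches kg·m·s⁻².

A.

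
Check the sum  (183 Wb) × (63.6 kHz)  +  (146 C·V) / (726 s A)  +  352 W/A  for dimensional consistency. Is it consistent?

Yes

Dimensions:
  (183 Wb) × (63.6 kHz):  [kg·m²·s⁻²·A⁻¹] · [s⁻¹] = kg·m²·s⁻³·A⁻¹
  (146 C·V) / (726 s A):  [kg·m²·s⁻²] / [s·A] = kg·m²·s⁻³·A⁻¹
  352 W/A:  W·A⁻¹ = J·s⁻¹·A⁻¹ = kg·m²·s⁻³·A⁻¹
Every term reduces to kg·m²·s⁻³·A⁻¹.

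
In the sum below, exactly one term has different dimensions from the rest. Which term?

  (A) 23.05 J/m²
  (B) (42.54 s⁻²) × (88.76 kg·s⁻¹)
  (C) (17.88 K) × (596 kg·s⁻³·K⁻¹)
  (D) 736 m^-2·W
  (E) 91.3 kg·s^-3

Work out the base dimensions of each:
  (A) J·m⁻² = N·m·m⁻² = kg·s⁻²
  (B) [s⁻²] · [kg·s⁻¹] = kg·s⁻³
  (C) [K] · [kg·s⁻³·K⁻¹] = kg·s⁻³
  (D) W·m⁻² = J·s⁻¹·m⁻² = kg·s⁻³
  (E) kg·s⁻³
All reduce to kg·s⁻³ except (A), which is kg·s⁻².

(A)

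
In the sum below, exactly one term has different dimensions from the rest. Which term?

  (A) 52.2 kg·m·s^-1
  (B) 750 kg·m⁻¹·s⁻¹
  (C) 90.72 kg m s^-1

(B)

In SI base units:
  (A) kg·m·s⁻¹
  (B) kg·m⁻¹·s⁻¹
  (C) kg·m·s⁻¹
All reduce to kg·m·s⁻¹ except (B), which is kg·m⁻¹·s⁻¹.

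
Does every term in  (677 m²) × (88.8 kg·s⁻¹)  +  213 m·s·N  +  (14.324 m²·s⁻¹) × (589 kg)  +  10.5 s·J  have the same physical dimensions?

Dimensions:
  (677 m²) × (88.8 kg·s⁻¹):  [m²] · [kg·s⁻¹] = kg·m²·s⁻¹
  213 m·s·N:  N·m·s = kg·m·s⁻²·m·s = kg·m²·s⁻¹
  (14.324 m²·s⁻¹) × (589 kg):  [m²·s⁻¹] · [kg] = kg·m²·s⁻¹
  10.5 s·J:  J·s = N·m·s = kg·m²·s⁻¹
Every term reduces to kg·m²·s⁻¹.

Yes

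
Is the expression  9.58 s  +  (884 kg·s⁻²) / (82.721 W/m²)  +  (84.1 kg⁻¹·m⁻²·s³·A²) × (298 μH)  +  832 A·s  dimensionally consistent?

No

Work out the base dimensions of each:
  9.58 s:  s
  (884 kg·s⁻²) / (82.721 W/m²):  [kg·s⁻²] / [kg·s⁻³] = s
  (84.1 kg⁻¹·m⁻²·s³·A²) × (298 μH):  [kg⁻¹·m⁻²·s³·A²] · [kg·m²·s⁻²·A⁻²] = s
  832 A·s:  A·s = s·A
The terms do not share a single dimension (s vs s·A).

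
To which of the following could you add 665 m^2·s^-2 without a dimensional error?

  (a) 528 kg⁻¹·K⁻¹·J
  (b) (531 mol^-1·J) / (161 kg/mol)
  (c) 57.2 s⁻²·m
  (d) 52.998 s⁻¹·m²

Reference: m²·s⁻².
Each option:
  (a) J·kg⁻¹·K⁻¹ = N·m·kg⁻¹·K⁻¹ = m²·s⁻²·K⁻¹
  (b) [kg·m²·s⁻²·mol⁻¹] / [kg·mol⁻¹] = m²·s⁻²  ← same
  (c) m·s⁻²
  (d) m²·s⁻¹
Only (b) matches m²·s⁻².

(b)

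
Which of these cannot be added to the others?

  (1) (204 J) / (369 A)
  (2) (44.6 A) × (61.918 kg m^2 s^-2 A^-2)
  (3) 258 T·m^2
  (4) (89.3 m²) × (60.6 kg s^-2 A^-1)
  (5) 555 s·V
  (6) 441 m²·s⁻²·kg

Reduce each to base SI dimensions:
  (1) [kg·m²·s⁻²] / [A] = kg·m²·s⁻²·A⁻¹
  (2) [A] · [kg·m²·s⁻²·A⁻²] = kg·m²·s⁻²·A⁻¹
  (3) T·m² = Wb·m⁻²·m² = kg·m²·s⁻²·A⁻¹
  (4) [m²] · [kg·s⁻²·A⁻¹] = kg·m²·s⁻²·A⁻¹
  (5) V·s = J·C⁻¹·s = kg·m²·s⁻²·A⁻¹
  (6) kg·m²·s⁻²
All reduce to kg·m²·s⁻²·A⁻¹ except (6), which is kg·m²·s⁻².

(6)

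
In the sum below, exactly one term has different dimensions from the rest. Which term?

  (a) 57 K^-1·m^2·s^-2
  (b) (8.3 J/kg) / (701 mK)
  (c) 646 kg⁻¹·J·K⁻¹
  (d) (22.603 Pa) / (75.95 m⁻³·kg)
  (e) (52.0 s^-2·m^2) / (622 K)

(d)

Reduce each to base SI dimensions:
  (a) m²·s⁻²·K⁻¹
  (b) [m²·s⁻²] / [K] = m²·s⁻²·K⁻¹
  (c) J·kg⁻¹·K⁻¹ = N·m·kg⁻¹·K⁻¹ = m²·s⁻²·K⁻¹
  (d) [kg·m⁻¹·s⁻²] / [kg·m⁻³] = m²·s⁻²
  (e) [m²·s⁻²] / [K] = m²·s⁻²·K⁻¹
All reduce to m²·s⁻²·K⁻¹ except (d), which is m²·s⁻².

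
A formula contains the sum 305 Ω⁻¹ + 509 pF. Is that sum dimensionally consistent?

No

Dimensions:
  305 Ω⁻¹:  Ω⁻¹ = (V·A⁻¹)⁻¹ = kg⁻¹·m⁻²·s³·A²
  509 pF:  F = C·V⁻¹ = kg⁻¹·m⁻²·s⁴·A²
kg⁻¹·m⁻²·s³·A² ≠ kg⁻¹·m⁻²·s⁴·A², so they cannot be added.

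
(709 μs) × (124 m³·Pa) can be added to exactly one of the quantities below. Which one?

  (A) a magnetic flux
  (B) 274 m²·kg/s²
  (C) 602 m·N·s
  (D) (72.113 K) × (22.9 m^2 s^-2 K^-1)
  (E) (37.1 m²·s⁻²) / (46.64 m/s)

Reference: [s] · [kg·m²·s⁻²] = kg·m²·s⁻¹.
Each option:
  (A) [magnetic flux] = kg·m²·s⁻²·A⁻¹
  (B) kg·m²·s⁻²
  (C) N·m·s = kg·m·s⁻²·m·s = kg·m²·s⁻¹  ← same
  (D) [K] · [m²·s⁻²·K⁻¹] = m²·s⁻²
  (E) [m²·s⁻²] / [m·s⁻¹] = m·s⁻¹
Only (C) matches kg·m²·s⁻¹.

(C)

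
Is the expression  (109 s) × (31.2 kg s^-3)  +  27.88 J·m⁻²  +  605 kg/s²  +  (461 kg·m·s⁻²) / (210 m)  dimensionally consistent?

Reduce each to base SI dimensions:
  (109 s) × (31.2 kg s^-3):  [s] · [kg·s⁻³] = kg·s⁻²
  27.88 J·m⁻²:  J·m⁻² = N·m·m⁻² = kg·s⁻²
  605 kg/s²:  kg·s⁻²
  (461 kg·m·s⁻²) / (210 m):  [kg·m·s⁻²] / [m] = kg·s⁻²
Every term reduces to kg·s⁻².

Yes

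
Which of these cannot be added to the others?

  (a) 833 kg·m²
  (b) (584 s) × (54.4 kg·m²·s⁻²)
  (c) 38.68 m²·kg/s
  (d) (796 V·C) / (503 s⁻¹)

Expand each in SI base units:
  (a) kg·m²
  (b) [s] · [kg·m²·s⁻²] = kg·m²·s⁻¹
  (c) kg·m²·s⁻¹
  (d) [kg·m²·s⁻²] / [s⁻¹] = kg·m²·s⁻¹
All reduce to kg·m²·s⁻¹ except (a), which is kg·m².

(a)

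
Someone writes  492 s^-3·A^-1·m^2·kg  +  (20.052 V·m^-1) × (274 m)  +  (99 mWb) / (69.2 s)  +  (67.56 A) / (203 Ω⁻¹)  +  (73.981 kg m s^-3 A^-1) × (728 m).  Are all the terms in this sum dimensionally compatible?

Yes

Reduce each to base SI dimensions:
  492 s^-3·A^-1·m^2·kg:  kg·m²·s⁻³·A⁻¹
  (20.052 V·m^-1) × (274 m):  [kg·m·s⁻³·A⁻¹] · [m] = kg·m²·s⁻³·A⁻¹
  (99 mWb) / (69.2 s):  [kg·m²·s⁻²·A⁻¹] / [s] = kg·m²·s⁻³·A⁻¹
  (67.56 A) / (203 Ω⁻¹):  [A] / [kg⁻¹·m⁻²·s³·A²] = kg·m²·s⁻³·A⁻¹
  (73.981 kg m s^-3 A^-1) × (728 m):  [kg·m·s⁻³·A⁻¹] · [m] = kg·m²·s⁻³·A⁻¹
Every term reduces to kg·m²·s⁻³·A⁻¹.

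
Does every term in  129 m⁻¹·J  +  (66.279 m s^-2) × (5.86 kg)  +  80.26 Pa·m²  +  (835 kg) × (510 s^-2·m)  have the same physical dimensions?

In SI base units:
  129 m⁻¹·J:  J·m⁻¹ = N·m·m⁻¹ = kg·m·s⁻²
  (66.279 m s^-2) × (5.86 kg):  [m·s⁻²] · [kg] = kg·m·s⁻²
  80.26 Pa·m²:  Pa·m² = N·m⁻²·m² = kg·m·s⁻²
  (835 kg) × (510 s^-2·m):  [kg] · [m·s⁻²] = kg·m·s⁻²
Every term reduces to kg·m·s⁻².

Yes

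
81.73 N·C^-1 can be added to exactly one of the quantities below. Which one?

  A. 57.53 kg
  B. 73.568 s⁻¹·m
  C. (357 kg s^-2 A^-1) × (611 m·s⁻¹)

Reference: N·C⁻¹ = kg·m·s⁻²·(s·A)⁻¹ = kg·m·s⁻³·A⁻¹.
Each option:
  A. kg
  B. m·s⁻¹
  C. [kg·s⁻²·A⁻¹] · [m·s⁻¹] = kg·m·s⁻³·A⁻¹  ← same
Only C. matches kg·m·s⁻³·A⁻¹.

C.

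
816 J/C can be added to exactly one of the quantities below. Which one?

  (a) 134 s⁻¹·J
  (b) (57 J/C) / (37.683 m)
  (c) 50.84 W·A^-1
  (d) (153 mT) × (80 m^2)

(c)

Reference: J·C⁻¹ = N·m·(s·A)⁻¹ = kg·m²·s⁻³·A⁻¹.
Each option:
  (a) J·s⁻¹ = N·m·s⁻¹ = kg·m²·s⁻³
  (b) [kg·m²·s⁻³·A⁻¹] / [m] = kg·m·s⁻³·A⁻¹
  (c) W·A⁻¹ = J·s⁻¹·A⁻¹ = kg·m²·s⁻³·A⁻¹  ← same
  (d) [kg·s⁻²·A⁻¹] · [m²] = kg·m²·s⁻²·A⁻¹
Only (c) matches kg·m²·s⁻³·A⁻¹.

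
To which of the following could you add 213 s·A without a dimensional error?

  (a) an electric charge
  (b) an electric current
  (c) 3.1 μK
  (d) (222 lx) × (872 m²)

Reference: A·s = s·A.
Each option:
  (a) [electric charge] = s·A  ← same
  (b) [electric current] = A
  (c) K
  (d) [m⁻²·cd] · [m²] = cd
Only (a) matches s·A.

(a)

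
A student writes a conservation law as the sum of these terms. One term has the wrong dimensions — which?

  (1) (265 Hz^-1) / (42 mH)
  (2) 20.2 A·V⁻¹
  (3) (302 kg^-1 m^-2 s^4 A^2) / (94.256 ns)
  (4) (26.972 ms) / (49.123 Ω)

Work out the base dimensions of each:
  (1) [s] / [kg·m²·s⁻²·A⁻²] = kg⁻¹·m⁻²·s³·A²
  (2) A·V⁻¹ = A·(J·C⁻¹)⁻¹ = kg⁻¹·m⁻²·s³·A²
  (3) [kg⁻¹·m⁻²·s⁴·A²] / [s] = kg⁻¹·m⁻²·s³·A²
  (4) [s] / [kg·m²·s⁻³·A⁻²] = kg⁻¹·m⁻²·s⁴·A²
All reduce to kg⁻¹·m⁻²·s³·A² except (4), which is kg⁻¹·m⁻²·s⁴·A².

(4)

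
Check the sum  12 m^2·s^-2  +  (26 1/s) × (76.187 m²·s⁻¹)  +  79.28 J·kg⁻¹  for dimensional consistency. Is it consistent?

Yes

In SI base units:
  12 m^2·s^-2:  m²·s⁻²
  (26 1/s) × (76.187 m²·s⁻¹):  [s⁻¹] · [m²·s⁻¹] = m²·s⁻²
  79.28 J·kg⁻¹:  J·kg⁻¹ = N·m·kg⁻¹ = m²·s⁻²
Every term reduces to m²·s⁻².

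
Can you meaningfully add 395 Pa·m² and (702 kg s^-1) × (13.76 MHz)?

No

Work out the base dimensions of each:
  395 Pa·m²:  Pa·m² = N·m⁻²·m² = kg·m·s⁻²
  (702 kg s^-1) × (13.76 MHz):  [kg·s⁻¹] · [s⁻¹] = kg·s⁻²
kg·m·s⁻² ≠ kg·s⁻², so they cannot be added.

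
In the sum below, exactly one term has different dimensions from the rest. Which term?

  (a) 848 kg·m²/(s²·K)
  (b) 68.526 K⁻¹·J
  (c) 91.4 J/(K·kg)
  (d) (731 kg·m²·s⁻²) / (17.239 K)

Dimensions:
  (a) kg·m²·s⁻²·K⁻¹
  (b) J·K⁻¹ = N·m·K⁻¹ = kg·m²·s⁻²·K⁻¹
  (c) J·kg⁻¹·K⁻¹ = N·m·kg⁻¹·K⁻¹ = m²·s⁻²·K⁻¹
  (d) [kg·m²·s⁻²] / [K] = kg·m²·s⁻²·K⁻¹
All reduce to kg·m²·s⁻²·K⁻¹ except (c), which is m²·s⁻²·K⁻¹.

(c)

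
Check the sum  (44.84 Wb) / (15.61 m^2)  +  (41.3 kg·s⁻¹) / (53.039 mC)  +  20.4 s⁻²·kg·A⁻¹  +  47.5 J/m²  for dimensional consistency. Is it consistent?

No

In SI base units:
  (44.84 Wb) / (15.61 m^2):  [kg·m²·s⁻²·A⁻¹] / [m²] = kg·s⁻²·A⁻¹
  (41.3 kg·s⁻¹) / (53.039 mC):  [kg·s⁻¹] / [s·A] = kg·s⁻²·A⁻¹
  20.4 s⁻²·kg·A⁻¹:  kg·s⁻²·A⁻¹
  47.5 J/m²:  J·m⁻² = N·m·m⁻² = kg·s⁻²
The terms do not share a single dimension (kg·s⁻² vs kg·s⁻²·A⁻¹).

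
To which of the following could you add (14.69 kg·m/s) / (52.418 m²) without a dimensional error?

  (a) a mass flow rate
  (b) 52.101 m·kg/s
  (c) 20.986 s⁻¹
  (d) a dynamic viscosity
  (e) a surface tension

Reference: [kg·m·s⁻¹] / [m²] = kg·m⁻¹·s⁻¹.
Each option:
  (a) [mass flow rate] = kg·s⁻¹
  (b) kg·m·s⁻¹
  (c) s⁻¹
  (d) [dynamic viscosity] = kg·m⁻¹·s⁻¹  ← same
  (e) [surface tension] = kg·s⁻²
Only (d) matches kg·m⁻¹·s⁻¹.

(d)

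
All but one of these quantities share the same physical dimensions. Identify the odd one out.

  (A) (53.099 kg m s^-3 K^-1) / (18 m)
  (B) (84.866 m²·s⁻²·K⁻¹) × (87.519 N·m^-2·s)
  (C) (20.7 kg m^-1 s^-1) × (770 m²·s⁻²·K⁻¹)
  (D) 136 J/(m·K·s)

Work out the base dimensions of each:
  (A) [kg·m·s⁻³·K⁻¹] / [m] = kg·s⁻³·K⁻¹
  (B) [m²·s⁻²·K⁻¹] · [kg·m⁻¹·s⁻¹] = kg·m·s⁻³·K⁻¹
  (C) [kg·m⁻¹·s⁻¹] · [m²·s⁻²·K⁻¹] = kg·m·s⁻³·K⁻¹
  (D) J·s⁻¹·m⁻¹·K⁻¹ = N·m·s⁻¹·m⁻¹·K⁻¹ = kg·m·s⁻³·K⁻¹
All reduce to kg·m·s⁻³·K⁻¹ except (A), which is kg·s⁻³·K⁻¹.

(A)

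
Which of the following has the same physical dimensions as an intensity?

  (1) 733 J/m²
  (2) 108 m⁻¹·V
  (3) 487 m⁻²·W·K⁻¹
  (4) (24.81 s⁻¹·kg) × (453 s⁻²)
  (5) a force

Reference: [intensity] = kg·s⁻³.
Each option:
  (1) J·m⁻² = N·m·m⁻² = kg·s⁻²
  (2) V·m⁻¹ = J·C⁻¹·m⁻¹ = kg·m·s⁻³·A⁻¹
  (3) W·m⁻²·K⁻¹ = J·s⁻¹·m⁻²·K⁻¹ = kg·s⁻³·K⁻¹
  (4) [kg·s⁻¹] · [s⁻²] = kg·s⁻³  ← same
  (5) [force] = kg·m·s⁻²
Only (4) matches kg·s⁻³.

(4)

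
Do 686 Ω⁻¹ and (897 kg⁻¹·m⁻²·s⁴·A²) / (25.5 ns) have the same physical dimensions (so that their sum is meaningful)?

Yes

Reduce each to base SI dimensions:
  686 Ω⁻¹:  Ω⁻¹ = (V·A⁻¹)⁻¹ = kg⁻¹·m⁻²·s³·A²
  (897 kg⁻¹·m⁻²·s⁴·A²) / (25.5 ns):  [kg⁻¹·m⁻²·s⁴·A²] / [s] = kg⁻¹·m⁻²·s³·A²
Both are kg⁻¹·m⁻²·s³·A², so they have the same dimensions and can be added.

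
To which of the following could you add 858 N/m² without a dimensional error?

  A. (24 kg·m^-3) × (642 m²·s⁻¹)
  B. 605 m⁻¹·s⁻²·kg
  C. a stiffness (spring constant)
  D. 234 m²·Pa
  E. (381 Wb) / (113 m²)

Reference: N·m⁻² = kg·m·s⁻²·m⁻² = kg·m⁻¹·s⁻².
Each option:
  A. [kg·m⁻³] · [m²·s⁻¹] = kg·m⁻¹·s⁻¹
  B. kg·m⁻¹·s⁻²  ← same
  C. [stiffness (spring constant)] = kg·s⁻²
  D. Pa·m² = N·m⁻²·m² = kg·m·s⁻²
  E. [kg·m²·s⁻²·A⁻¹] / [m²] = kg·s⁻²·A⁻¹
Only B. matches kg·m⁻¹·s⁻².

B.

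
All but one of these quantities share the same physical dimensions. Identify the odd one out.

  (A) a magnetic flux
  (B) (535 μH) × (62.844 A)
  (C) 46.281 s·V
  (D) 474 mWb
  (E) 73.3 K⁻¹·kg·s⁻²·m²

Expand each in SI base units:
  (A) [magnetic flux] = kg·m²·s⁻²·A⁻¹
  (B) [kg·m²·s⁻²·A⁻²] · [A] = kg·m²·s⁻²·A⁻¹
  (C) V·s = J·C⁻¹·s = kg·m²·s⁻²·A⁻¹
  (D) Wb = V·s = kg·m²·s⁻²·A⁻¹
  (E) kg·m²·s⁻²·K⁻¹
All reduce to kg·m²·s⁻²·A⁻¹ except (E), which is kg·m²·s⁻²·K⁻¹.

(E)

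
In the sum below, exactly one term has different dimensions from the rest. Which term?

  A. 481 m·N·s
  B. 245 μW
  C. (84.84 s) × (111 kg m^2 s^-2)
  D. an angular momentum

B.

Work out the base dimensions of each:
  A. N·m·s = kg·m·s⁻²·m·s = kg·m²·s⁻¹
  B. W = J·s⁻¹ = kg·m²·s⁻³
  C. [s] · [kg·m²·s⁻²] = kg·m²·s⁻¹
  D. [angular momentum] = kg·m²·s⁻¹
All reduce to kg·m²·s⁻¹ except B., which is kg·m²·s⁻³.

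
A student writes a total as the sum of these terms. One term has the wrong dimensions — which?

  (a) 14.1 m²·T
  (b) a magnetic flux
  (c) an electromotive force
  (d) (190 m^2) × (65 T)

(c)

Dimensions:
  (a) T·m² = Wb·m⁻²·m² = kg·m²·s⁻²·A⁻¹
  (b) [magnetic flux] = kg·m²·s⁻²·A⁻¹
  (c) [electromotive force] = kg·m²·s⁻³·A⁻¹
  (d) [m²] · [kg·s⁻²·A⁻¹] = kg·m²·s⁻²·A⁻¹
All reduce to kg·m²·s⁻²·A⁻¹ except (c), which is kg·m²·s⁻³·A⁻¹.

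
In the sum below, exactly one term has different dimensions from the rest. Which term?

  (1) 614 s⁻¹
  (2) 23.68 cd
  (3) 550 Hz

(2)

Expand each in SI base units:
  (1) s⁻¹
  (2) cd
  (3) Hz = s⁻¹
All reduce to s⁻¹ except (2), which is cd.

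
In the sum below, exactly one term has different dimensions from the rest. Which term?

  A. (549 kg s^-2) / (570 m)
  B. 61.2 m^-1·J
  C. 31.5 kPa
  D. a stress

Expand each in SI base units:
  A. [kg·s⁻²] / [m] = kg·m⁻¹·s⁻²
  B. J·m⁻¹ = N·m·m⁻¹ = kg·m·s⁻²
  C. Pa = N·m⁻² = kg·m⁻¹·s⁻²
  D. [stress] = kg·m⁻¹·s⁻²
All reduce to kg·m⁻¹·s⁻² except B., which is kg·m·s⁻².

B.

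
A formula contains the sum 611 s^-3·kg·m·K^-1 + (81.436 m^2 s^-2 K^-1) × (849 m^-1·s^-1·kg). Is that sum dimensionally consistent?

Yes

In SI base units:
  611 s^-3·kg·m·K^-1:  kg·m·s⁻³·K⁻¹
  (81.436 m^2 s^-2 K^-1) × (849 m^-1·s^-1·kg):  [m²·s⁻²·K⁻¹] · [kg·m⁻¹·s⁻¹] = kg·m·s⁻³·K⁻¹
Both are kg·m·s⁻³·K⁻¹, so they have the same dimensions and can be added.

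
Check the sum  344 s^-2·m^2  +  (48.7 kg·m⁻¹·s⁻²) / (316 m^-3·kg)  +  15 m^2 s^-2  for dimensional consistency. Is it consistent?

Yes

Expand each in SI base units:
  344 s^-2·m^2:  m²·s⁻²
  (48.7 kg·m⁻¹·s⁻²) / (316 m^-3·kg):  [kg·m⁻¹·s⁻²] / [kg·m⁻³] = m²·s⁻²
  15 m^2 s^-2:  m²·s⁻²
Every term reduces to m²·s⁻².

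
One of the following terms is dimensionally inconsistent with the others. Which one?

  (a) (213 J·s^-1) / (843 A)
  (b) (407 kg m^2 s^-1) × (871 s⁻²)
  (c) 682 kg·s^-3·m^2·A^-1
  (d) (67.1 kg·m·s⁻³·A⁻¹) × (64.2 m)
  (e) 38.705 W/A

Expand each in SI base units:
  (a) [kg·m²·s⁻³] / [A] = kg·m²·s⁻³·A⁻¹
  (b) [kg·m²·s⁻¹] · [s⁻²] = kg·m²·s⁻³
  (c) kg·m²·s⁻³·A⁻¹
  (d) [kg·m·s⁻³·A⁻¹] · [m] = kg·m²·s⁻³·A⁻¹
  (e) W·A⁻¹ = J·s⁻¹·A⁻¹ = kg·m²·s⁻³·A⁻¹
All reduce to kg·m²·s⁻³·A⁻¹ except (b), which is kg·m²·s⁻³.

(b)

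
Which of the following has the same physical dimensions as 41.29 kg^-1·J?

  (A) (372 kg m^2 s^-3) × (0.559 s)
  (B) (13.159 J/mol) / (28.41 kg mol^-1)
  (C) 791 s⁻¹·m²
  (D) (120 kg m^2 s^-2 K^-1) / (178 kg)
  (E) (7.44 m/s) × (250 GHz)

(B)

Reference: J·kg⁻¹ = N·m·kg⁻¹ = m²·s⁻².
Each option:
  (A) [kg·m²·s⁻³] · [s] = kg·m²·s⁻²
  (B) [kg·m²·s⁻²·mol⁻¹] / [kg·mol⁻¹] = m²·s⁻²  ← same
  (C) m²·s⁻¹
  (D) [kg·m²·s⁻²·K⁻¹] / [kg] = m²·s⁻²·K⁻¹
  (E) [m·s⁻¹] · [s⁻¹] = m·s⁻²
Only (B) matches m²·s⁻².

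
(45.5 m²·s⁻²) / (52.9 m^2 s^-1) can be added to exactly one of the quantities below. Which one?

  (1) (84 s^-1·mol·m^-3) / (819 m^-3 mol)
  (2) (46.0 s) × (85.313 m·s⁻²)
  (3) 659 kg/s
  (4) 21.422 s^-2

Reference: [m²·s⁻²] / [m²·s⁻¹] = s⁻¹.
Each option:
  (1) [m⁻³·s⁻¹·mol] / [m⁻³·mol] = s⁻¹  ← same
  (2) [s] · [m·s⁻²] = m·s⁻¹
  (3) kg·s⁻¹
  (4) s⁻²
Only (1) matches s⁻¹.

(1)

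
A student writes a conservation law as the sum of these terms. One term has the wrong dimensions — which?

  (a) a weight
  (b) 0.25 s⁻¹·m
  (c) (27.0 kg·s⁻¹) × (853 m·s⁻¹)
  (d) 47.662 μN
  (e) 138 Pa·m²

(b)

Work out the base dimensions of each:
  (a) [weight] = kg·m·s⁻²
  (b) m·s⁻¹
  (c) [kg·s⁻¹] · [m·s⁻¹] = kg·m·s⁻²
  (d) N = kg·m·s⁻²
  (e) Pa·m² = N·m⁻²·m² = kg·m·s⁻²
All reduce to kg·m·s⁻² except (b), which is m·s⁻¹.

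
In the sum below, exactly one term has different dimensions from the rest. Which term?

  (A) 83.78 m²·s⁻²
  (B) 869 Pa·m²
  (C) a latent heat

Dimensions:
  (A) m²·s⁻²
  (B) Pa·m² = N·m⁻²·m² = kg·m·s⁻²
  (C) [latent heat] = m²·s⁻²
All reduce to m²·s⁻² except (B), which is kg·m·s⁻².

(B)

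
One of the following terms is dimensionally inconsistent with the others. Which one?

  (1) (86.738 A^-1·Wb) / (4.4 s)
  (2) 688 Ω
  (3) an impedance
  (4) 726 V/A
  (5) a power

(5)

Work out the base dimensions of each:
  (1) [kg·m²·s⁻²·A⁻²] / [s] = kg·m²·s⁻³·A⁻²
  (2) Ω = V·A⁻¹ = kg·m²·s⁻³·A⁻²
  (3) [impedance] = kg·m²·s⁻³·A⁻²
  (4) V·A⁻¹ = J·C⁻¹·A⁻¹ = kg·m²·s⁻³·A⁻²
  (5) [power] = kg·m²·s⁻³
All reduce to kg·m²·s⁻³·A⁻² except (5), which is kg·m²·s⁻³.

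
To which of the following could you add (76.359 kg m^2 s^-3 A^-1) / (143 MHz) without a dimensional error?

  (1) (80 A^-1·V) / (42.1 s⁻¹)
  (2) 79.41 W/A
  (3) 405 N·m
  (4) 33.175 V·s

(4)

Reference: [kg·m²·s⁻³·A⁻¹] / [s⁻¹] = kg·m²·s⁻²·A⁻¹.
Each option:
  (1) [kg·m²·s⁻³·A⁻²] / [s⁻¹] = kg·m²·s⁻²·A⁻²
  (2) W·A⁻¹ = J·s⁻¹·A⁻¹ = kg·m²·s⁻³·A⁻¹
  (3) N·m = kg·m·s⁻²·m = kg·m²·s⁻²
  (4) V·s = J·C⁻¹·s = kg·m²·s⁻²·A⁻¹  ← same
Only (4) matches kg·m²·s⁻²·A⁻¹.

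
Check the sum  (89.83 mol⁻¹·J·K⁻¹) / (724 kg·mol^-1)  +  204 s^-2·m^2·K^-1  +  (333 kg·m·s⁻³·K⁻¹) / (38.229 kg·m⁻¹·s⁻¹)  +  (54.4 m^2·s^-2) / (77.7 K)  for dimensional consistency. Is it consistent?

Yes

Work out the base dimensions of each:
  (89.83 mol⁻¹·J·K⁻¹) / (724 kg·mol^-1):  [kg·m²·s⁻²·K⁻¹·mol⁻¹] / [kg·mol⁻¹] = m²·s⁻²·K⁻¹
  204 s^-2·m^2·K^-1:  m²·s⁻²·K⁻¹
  (333 kg·m·s⁻³·K⁻¹) / (38.229 kg·m⁻¹·s⁻¹):  [kg·m·s⁻³·K⁻¹] / [kg·m⁻¹·s⁻¹] = m²·s⁻²·K⁻¹
  (54.4 m^2·s^-2) / (77.7 K):  [m²·s⁻²] / [K] = m²·s⁻²·K⁻¹
Every term reduces to m²·s⁻²·K⁻¹.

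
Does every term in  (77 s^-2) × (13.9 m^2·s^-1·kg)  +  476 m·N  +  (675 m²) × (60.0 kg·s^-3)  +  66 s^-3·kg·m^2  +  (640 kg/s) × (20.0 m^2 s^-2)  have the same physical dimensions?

Dimensions:
  (77 s^-2) × (13.9 m^2·s^-1·kg):  [s⁻²] · [kg·m²·s⁻¹] = kg·m²·s⁻³
  476 m·N:  N·m = kg·m·s⁻²·m = kg·m²·s⁻²
  (675 m²) × (60.0 kg·s^-3):  [m²] · [kg·s⁻³] = kg·m²·s⁻³
  66 s^-3·kg·m^2:  kg·m²·s⁻³
  (640 kg/s) × (20.0 m^2 s^-2):  [kg·s⁻¹] · [m²·s⁻²] = kg·m²·s⁻³
The terms do not share a single dimension (kg·m²·s⁻² vs kg·m²·s⁻³).

No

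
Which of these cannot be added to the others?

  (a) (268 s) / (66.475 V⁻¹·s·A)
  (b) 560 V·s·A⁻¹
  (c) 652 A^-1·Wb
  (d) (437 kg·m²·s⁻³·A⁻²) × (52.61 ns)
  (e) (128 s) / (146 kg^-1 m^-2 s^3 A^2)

In SI base units:
  (a) [s] / [kg⁻¹·m⁻²·s⁴·A²] = kg·m²·s⁻³·A⁻²
  (b) V·s·A⁻¹ = J·C⁻¹·s·A⁻¹ = kg·m²·s⁻²·A⁻²
  (c) Wb·A⁻¹ = V·s·A⁻¹ = kg·m²·s⁻²·A⁻²
  (d) [kg·m²·s⁻³·A⁻²] · [s] = kg·m²·s⁻²·A⁻²
  (e) [s] / [kg⁻¹·m⁻²·s³·A²] = kg·m²·s⁻²·A⁻²
All reduce to kg·m²·s⁻²·A⁻² except (a), which is kg·m²·s⁻³·A⁻².

(a)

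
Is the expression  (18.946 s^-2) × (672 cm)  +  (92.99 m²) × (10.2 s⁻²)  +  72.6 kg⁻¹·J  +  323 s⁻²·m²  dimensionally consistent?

No

In SI base units:
  (18.946 s^-2) × (672 cm):  [s⁻²] · [m] = m·s⁻²
  (92.99 m²) × (10.2 s⁻²):  [m²] · [s⁻²] = m²·s⁻²
  72.6 kg⁻¹·J:  J·kg⁻¹ = N·m·kg⁻¹ = m²·s⁻²
  323 s⁻²·m²:  m²·s⁻²
The terms do not share a single dimension (m²·s⁻² vs m·s⁻²).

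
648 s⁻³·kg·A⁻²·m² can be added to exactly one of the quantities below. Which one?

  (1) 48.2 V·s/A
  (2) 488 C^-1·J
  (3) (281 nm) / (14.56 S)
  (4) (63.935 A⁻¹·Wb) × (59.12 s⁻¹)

Reference: kg·m²·s⁻³·A⁻².
Each option:
  (1) V·s·A⁻¹ = J·C⁻¹·s·A⁻¹ = kg·m²·s⁻²·A⁻²
  (2) J·C⁻¹ = N·m·(s·A)⁻¹ = kg·m²·s⁻³·A⁻¹
  (3) [m] / [kg⁻¹·m⁻²·s³·A²] = kg·m³·s⁻³·A⁻²
  (4) [kg·m²·s⁻²·A⁻²] · [s⁻¹] = kg·m²·s⁻³·A⁻²  ← same
Only (4) matches kg·m²·s⁻³·A⁻².

(4)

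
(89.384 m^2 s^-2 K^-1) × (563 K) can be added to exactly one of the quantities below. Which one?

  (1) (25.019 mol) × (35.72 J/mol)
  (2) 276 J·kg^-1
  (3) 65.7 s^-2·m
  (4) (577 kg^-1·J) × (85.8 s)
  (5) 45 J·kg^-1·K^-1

Reference: [m²·s⁻²·K⁻¹] · [K] = m²·s⁻².
Each option:
  (1) [mol] · [kg·m²·s⁻²·mol⁻¹] = kg·m²·s⁻²
  (2) J·kg⁻¹ = N·m·kg⁻¹ = m²·s⁻²  ← same
  (3) m·s⁻²
  (4) [m²·s⁻²] · [s] = m²·s⁻¹
  (5) J·kg⁻¹·K⁻¹ = N·m·kg⁻¹·K⁻¹ = m²·s⁻²·K⁻¹
Only (2) matches m²·s⁻².

(2)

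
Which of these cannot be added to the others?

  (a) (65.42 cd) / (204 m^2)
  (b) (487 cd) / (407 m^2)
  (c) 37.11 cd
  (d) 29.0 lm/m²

(c)

Reduce each to base SI dimensions:
  (a) [cd] / [m²] = m⁻²·cd
  (b) [cd] / [m²] = m⁻²·cd
  (c) cd
  (d) lm·m⁻² = cd·m⁻² = m⁻²·cd
All reduce to m⁻²·cd except (c), which is cd.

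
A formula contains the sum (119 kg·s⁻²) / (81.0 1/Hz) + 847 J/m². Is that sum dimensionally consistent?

Reduce each to base SI dimensions:
  (119 kg·s⁻²) / (81.0 1/Hz):  [kg·s⁻²] / [s] = kg·s⁻³
  847 J/m²:  J·m⁻² = N·m·m⁻² = kg·s⁻²
kg·s⁻³ ≠ kg·s⁻², so they cannot be added.

No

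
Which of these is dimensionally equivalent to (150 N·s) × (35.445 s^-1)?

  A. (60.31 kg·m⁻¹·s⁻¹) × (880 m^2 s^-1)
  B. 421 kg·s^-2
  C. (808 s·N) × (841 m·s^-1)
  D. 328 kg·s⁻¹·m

A.

Reference: [kg·m·s⁻¹] · [s⁻¹] = kg·m·s⁻².
Each option:
  A. [kg·m⁻¹·s⁻¹] · [m²·s⁻¹] = kg·m·s⁻²  ← same
  B. kg·s⁻²
  C. [kg·m·s⁻¹] · [m·s⁻¹] = kg·m²·s⁻²
  D. kg·m·s⁻¹
Only A. matches kg·m·s⁻².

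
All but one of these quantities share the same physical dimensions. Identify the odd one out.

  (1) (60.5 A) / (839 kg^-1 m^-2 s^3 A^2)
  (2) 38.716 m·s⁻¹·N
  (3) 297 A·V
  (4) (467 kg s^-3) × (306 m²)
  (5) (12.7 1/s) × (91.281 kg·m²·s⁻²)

(1)

In SI base units:
  (1) [A] / [kg⁻¹·m⁻²·s³·A²] = kg·m²·s⁻³·A⁻¹
  (2) N·m·s⁻¹ = kg·m·s⁻²·m·s⁻¹ = kg·m²·s⁻³
  (3) V·A = J·C⁻¹·A = kg·m²·s⁻³
  (4) [kg·s⁻³] · [m²] = kg·m²·s⁻³
  (5) [s⁻¹] · [kg·m²·s⁻²] = kg·m²·s⁻³
All reduce to kg·m²·s⁻³ except (1), which is kg·m²·s⁻³·A⁻¹.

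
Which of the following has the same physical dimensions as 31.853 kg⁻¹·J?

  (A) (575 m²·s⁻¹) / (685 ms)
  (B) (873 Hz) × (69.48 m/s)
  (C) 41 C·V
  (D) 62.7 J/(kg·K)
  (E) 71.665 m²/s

(A)

Reference: J·kg⁻¹ = N·m·kg⁻¹ = m²·s⁻².
Each option:
  (A) [m²·s⁻¹] / [s] = m²·s⁻²  ← same
  (B) [s⁻¹] · [m·s⁻¹] = m·s⁻²
  (C) C·V = s·A·J·C⁻¹ = kg·m²·s⁻²
  (D) J·kg⁻¹·K⁻¹ = N·m·kg⁻¹·K⁻¹ = m²·s⁻²·K⁻¹
  (E) m²·s⁻¹
Only (A) matches m²·s⁻².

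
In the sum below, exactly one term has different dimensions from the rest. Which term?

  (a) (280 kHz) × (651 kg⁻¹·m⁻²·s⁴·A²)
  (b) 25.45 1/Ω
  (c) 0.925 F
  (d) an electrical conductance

(c)

Expand each in SI base units:
  (a) [s⁻¹] · [kg⁻¹·m⁻²·s⁴·A²] = kg⁻¹·m⁻²·s³·A²
  (b) Ω⁻¹ = (V·A⁻¹)⁻¹ = kg⁻¹·m⁻²·s³·A²
  (c) F = C·V⁻¹ = kg⁻¹·m⁻²·s⁴·A²
  (d) [electrical conductance] = kg⁻¹·m⁻²·s³·A²
All reduce to kg⁻¹·m⁻²·s³·A² except (c), which is kg⁻¹·m⁻²·s⁴·A².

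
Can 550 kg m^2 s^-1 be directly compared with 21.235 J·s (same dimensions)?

Work out the base dimensions of each:
  550 kg m^2 s^-1:  kg·m²·s⁻¹
  21.235 J·s:  J·s = N·m·s = kg·m²·s⁻¹
Both are kg·m²·s⁻¹, so they have the same dimensions and can be added.

Yes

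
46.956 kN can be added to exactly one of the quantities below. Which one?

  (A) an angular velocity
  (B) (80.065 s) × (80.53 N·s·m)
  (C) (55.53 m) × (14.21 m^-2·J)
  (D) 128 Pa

Reference: N = kg·m·s⁻².
Each option:
  (A) [angular velocity] = s⁻¹
  (B) [s] · [kg·m²·s⁻¹] = kg·m²
  (C) [m] · [kg·s⁻²] = kg·m·s⁻²  ← same
  (D) Pa = N·m⁻² = kg·m⁻¹·s⁻²
Only (C) matches kg·m·s⁻².

(C)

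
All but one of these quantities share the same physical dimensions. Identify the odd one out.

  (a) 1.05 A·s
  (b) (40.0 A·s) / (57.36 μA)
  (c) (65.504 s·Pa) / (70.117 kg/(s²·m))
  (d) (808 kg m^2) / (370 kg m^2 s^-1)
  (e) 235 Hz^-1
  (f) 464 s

(a)

Work out the base dimensions of each:
  (a) A·s = s·A
  (b) [s·A] / [A] = s
  (c) [kg·m⁻¹·s⁻¹] / [kg·m⁻¹·s⁻²] = s
  (d) [kg·m²] / [kg·m²·s⁻¹] = s
  (e) Hz⁻¹ = (s⁻¹)⁻¹ = s
  (f) s
All reduce to s except (a), which is s·A.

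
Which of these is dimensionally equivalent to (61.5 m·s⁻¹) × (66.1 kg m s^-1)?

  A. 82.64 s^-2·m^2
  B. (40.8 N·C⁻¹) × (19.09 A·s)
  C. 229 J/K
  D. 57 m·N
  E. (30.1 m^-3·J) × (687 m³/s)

Reference: [m·s⁻¹] · [kg·m·s⁻¹] = kg·m²·s⁻².
Each option:
  A. m²·s⁻²
  B. [kg·m·s⁻³·A⁻¹] · [s·A] = kg·m·s⁻²
  C. J·K⁻¹ = N·m·K⁻¹ = kg·m²·s⁻²·K⁻¹
  D. N·m = kg·m·s⁻²·m = kg·m²·s⁻²  ← same
  E. [kg·m⁻¹·s⁻²] · [m³·s⁻¹] = kg·m²·s⁻³
Only D. matches kg·m²·s⁻².

D.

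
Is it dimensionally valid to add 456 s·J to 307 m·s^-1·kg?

Dimensions:
  456 s·J:  J·s = N·m·s = kg·m²·s⁻¹
  307 m·s^-1·kg:  kg·m·s⁻¹
kg·m²·s⁻¹ ≠ kg·m·s⁻¹, so they cannot be added.

No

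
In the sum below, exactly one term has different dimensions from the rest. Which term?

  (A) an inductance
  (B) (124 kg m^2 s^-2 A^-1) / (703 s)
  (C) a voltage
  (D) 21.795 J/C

(A)

Dimensions:
  (A) [inductance] = kg·m²·s⁻²·A⁻²
  (B) [kg·m²·s⁻²·A⁻¹] / [s] = kg·m²·s⁻³·A⁻¹
  (C) [voltage] = kg·m²·s⁻³·A⁻¹
  (D) J·C⁻¹ = N·m·(s·A)⁻¹ = kg·m²·s⁻³·A⁻¹
All reduce to kg·m²·s⁻³·A⁻¹ except (A), which is kg·m²·s⁻²·A⁻².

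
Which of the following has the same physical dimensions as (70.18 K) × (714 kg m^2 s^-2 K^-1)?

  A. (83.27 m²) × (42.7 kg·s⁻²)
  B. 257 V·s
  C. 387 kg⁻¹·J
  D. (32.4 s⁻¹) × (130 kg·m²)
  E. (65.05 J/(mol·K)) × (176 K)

Reference: [K] · [kg·m²·s⁻²·K⁻¹] = kg·m²·s⁻².
Each option:
  A. [m²] · [kg·s⁻²] = kg·m²·s⁻²  ← same
  B. V·s = J·C⁻¹·s = kg·m²·s⁻²·A⁻¹
  C. J·kg⁻¹ = N·m·kg⁻¹ = m²·s⁻²
  D. [s⁻¹] · [kg·m²] = kg·m²·s⁻¹
  E. [kg·m²·s⁻²·K⁻¹·mol⁻¹] · [K] = kg·m²·s⁻²·mol⁻¹
Only A. matches kg·m²·s⁻².

A.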